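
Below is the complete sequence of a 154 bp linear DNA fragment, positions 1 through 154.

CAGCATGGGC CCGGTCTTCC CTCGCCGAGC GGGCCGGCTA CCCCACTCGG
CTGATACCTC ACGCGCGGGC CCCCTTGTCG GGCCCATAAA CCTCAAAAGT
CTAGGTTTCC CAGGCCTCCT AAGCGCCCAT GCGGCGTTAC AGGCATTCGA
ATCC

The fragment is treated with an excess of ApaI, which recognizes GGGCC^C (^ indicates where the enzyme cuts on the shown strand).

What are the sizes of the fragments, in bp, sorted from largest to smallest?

70, 60, 13, 11 bp

ApaI sites (GGGCCC) start at positions 7, 67, 80.
ApaI cuts after base 5 of each site (before the last base), so after positions 11, 71, 84.
Linear molecule, 3 cuts → 4 fragments:
  1–11 → 11 bp
  12–71 → 60 bp
  72–84 → 13 bp
  85–154 → 70 bp
Sorted largest to smallest: 70, 60, 13, 11 bp.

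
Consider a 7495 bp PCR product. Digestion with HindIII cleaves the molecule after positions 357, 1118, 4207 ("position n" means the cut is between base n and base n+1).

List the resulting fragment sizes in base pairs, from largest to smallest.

3288, 3089, 761, 357 bp

Linear molecule, 3 cuts → 4 fragments:
  357 − 0 = 357 bp
  1118 − 357 = 761 bp
  4207 − 1118 = 3089 bp
  7495 − 4207 = 3288 bp
Sorted largest to smallest: 3288, 3089, 761, 357 bp.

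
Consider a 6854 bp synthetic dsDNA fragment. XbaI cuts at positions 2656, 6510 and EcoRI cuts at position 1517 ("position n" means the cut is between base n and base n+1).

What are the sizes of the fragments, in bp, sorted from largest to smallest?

3854, 1517, 1139, 344 bp

Combined cut positions (sorted): 1517, 2656, 6510.
Linear molecule, 3 cuts → 4 fragments:
  1517 − 0 = 1517 bp
  2656 − 1517 = 1139 bp
  6510 − 2656 = 3854 bp
  6854 − 6510 = 344 bp
Sorted largest to smallest: 3854, 1517, 1139, 344 bp.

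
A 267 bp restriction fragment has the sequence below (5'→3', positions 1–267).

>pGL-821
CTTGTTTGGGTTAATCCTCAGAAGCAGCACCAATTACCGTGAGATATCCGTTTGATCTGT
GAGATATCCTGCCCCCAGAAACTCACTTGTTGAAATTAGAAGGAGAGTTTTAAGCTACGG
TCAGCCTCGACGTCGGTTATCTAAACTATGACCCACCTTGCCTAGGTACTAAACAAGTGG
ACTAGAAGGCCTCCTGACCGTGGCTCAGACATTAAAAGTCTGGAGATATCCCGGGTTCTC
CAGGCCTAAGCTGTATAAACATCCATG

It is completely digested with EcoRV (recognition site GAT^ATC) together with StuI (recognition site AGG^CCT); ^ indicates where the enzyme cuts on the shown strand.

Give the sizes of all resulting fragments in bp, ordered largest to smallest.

EcoRV sites (GATATC) start at positions 43, 63, 225.
EcoRV cuts after base 3 of each site, so after positions 45, 65, 227.
StuI sites (AGGCCT) start at positions 187, 242.
StuI cuts after base 3 of each site, so after positions 189, 244.
Combined cut positions: 45, 65, 189, 227, 244.
Linear molecule, 5 cuts → 6 fragments:
  1–45 → 45 bp
  46–65 → 20 bp
  66–189 → 124 bp
  190–227 → 38 bp
  228–244 → 17 bp
  245–267 → 23 bp
Sorted largest to smallest: 124, 45, 38, 23, 20, 17 bp.

124, 45, 38, 23, 20, 17 bp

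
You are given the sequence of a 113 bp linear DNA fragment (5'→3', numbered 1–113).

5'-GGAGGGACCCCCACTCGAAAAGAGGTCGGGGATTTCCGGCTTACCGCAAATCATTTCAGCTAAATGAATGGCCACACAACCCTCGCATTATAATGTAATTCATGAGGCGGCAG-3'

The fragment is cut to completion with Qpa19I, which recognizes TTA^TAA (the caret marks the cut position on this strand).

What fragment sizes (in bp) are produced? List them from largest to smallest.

The Qpa19I site (TTATAA) starts at position 88.
Qpa19I cuts after base 3 of each site, so after position 90.
Linear molecule, 1 cut → 2 fragments:
  1–90 → 90 bp
  91–113 → 23 bp
Sorted largest to smallest: 90, 23 bp.

90, 23 bp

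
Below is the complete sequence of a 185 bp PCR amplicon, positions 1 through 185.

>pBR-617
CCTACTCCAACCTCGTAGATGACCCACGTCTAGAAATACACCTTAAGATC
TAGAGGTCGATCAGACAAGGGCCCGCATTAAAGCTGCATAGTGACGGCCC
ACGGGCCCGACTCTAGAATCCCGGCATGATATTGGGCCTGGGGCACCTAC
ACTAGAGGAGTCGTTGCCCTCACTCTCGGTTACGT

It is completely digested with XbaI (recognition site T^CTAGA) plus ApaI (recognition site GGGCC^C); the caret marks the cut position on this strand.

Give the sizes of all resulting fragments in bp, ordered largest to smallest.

73, 34, 29, 24, 20, 5 bp

XbaI sites (TCTAGA) start at positions 29, 49, 112.
XbaI cuts after the first base of each site, so after positions 29, 49, 112.
ApaI sites (GGGCCC) start at positions 69, 103.
ApaI cuts after base 5 of each site (before the last base), so after positions 73, 107.
Combined cut positions: 29, 49, 73, 107, 112.
Linear molecule, 5 cuts → 6 fragments:
  1–29 → 29 bp
  30–49 → 20 bp
  50–73 → 24 bp
  74–107 → 34 bp
  108–112 → 5 bp
  113–185 → 73 bp
Sorted largest to smallest: 73, 34, 29, 24, 20, 5 bp.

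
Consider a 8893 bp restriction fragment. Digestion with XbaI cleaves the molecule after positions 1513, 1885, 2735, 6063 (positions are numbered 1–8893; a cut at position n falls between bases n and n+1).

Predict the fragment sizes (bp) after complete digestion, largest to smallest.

3328, 2830, 1513, 850, 372 bp

Linear molecule, 4 cuts → 5 fragments:
  1513 − 0 = 1513 bp
  1885 − 1513 = 372 bp
  2735 − 1885 = 850 bp
  6063 − 2735 = 3328 bp
  8893 − 6063 = 2830 bp
Sorted largest to smallest: 3328, 2830, 1513, 850, 372 bp.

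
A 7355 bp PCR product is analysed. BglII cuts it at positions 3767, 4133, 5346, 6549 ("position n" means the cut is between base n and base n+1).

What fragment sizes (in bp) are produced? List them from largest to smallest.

Linear molecule, 4 cuts → 5 fragments:
  3767 − 0 = 3767 bp
  4133 − 3767 = 366 bp
  5346 − 4133 = 1213 bp
  6549 − 5346 = 1203 bp
  7355 − 6549 = 806 bp
Sorted largest to smallest: 3767, 1213, 1203, 806, 366 bp.

3767, 1213, 1203, 806, 366 bp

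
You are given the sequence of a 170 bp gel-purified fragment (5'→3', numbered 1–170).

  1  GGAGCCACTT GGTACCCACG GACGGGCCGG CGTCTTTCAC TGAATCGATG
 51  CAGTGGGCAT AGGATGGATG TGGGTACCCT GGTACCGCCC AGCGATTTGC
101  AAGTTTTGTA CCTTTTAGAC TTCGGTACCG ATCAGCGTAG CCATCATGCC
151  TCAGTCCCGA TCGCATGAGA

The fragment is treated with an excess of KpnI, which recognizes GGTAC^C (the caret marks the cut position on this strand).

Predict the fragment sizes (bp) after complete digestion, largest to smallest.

KpnI sites (GGTACC) start at positions 11, 73, 81, 124.
KpnI cuts after base 5 of each site (before the last base), so after positions 15, 77, 85, 128.
Linear molecule, 4 cuts → 5 fragments:
  1–15 → 15 bp
  16–77 → 62 bp
  78–85 → 8 bp
  86–128 → 43 bp
  129–170 → 42 bp
Sorted largest to smallest: 62, 43, 42, 15, 8 bp.

62, 43, 42, 15, 8 bp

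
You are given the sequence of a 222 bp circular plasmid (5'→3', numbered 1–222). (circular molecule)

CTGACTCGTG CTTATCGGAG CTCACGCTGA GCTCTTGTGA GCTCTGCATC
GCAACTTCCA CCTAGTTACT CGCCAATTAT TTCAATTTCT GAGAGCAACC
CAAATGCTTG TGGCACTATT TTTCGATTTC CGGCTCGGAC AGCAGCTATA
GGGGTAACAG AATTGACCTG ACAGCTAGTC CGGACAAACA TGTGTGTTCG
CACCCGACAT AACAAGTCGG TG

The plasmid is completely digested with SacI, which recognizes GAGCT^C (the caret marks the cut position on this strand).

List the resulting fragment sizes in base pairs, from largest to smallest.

201, 11, 10 bp

SacI sites (GAGCTC) start at positions 18, 29, 39.
SacI cuts after base 5 of each site (before the last base), so after positions 22, 33, 43.
Circular molecule, 3 cuts → 3 fragments:
  23–33 → 11 bp
  34–43 → 10 bp
  44–222 then 1–22 → 179 + 22 = 201 bp
Sorted largest to smallest: 201, 11, 10 bp.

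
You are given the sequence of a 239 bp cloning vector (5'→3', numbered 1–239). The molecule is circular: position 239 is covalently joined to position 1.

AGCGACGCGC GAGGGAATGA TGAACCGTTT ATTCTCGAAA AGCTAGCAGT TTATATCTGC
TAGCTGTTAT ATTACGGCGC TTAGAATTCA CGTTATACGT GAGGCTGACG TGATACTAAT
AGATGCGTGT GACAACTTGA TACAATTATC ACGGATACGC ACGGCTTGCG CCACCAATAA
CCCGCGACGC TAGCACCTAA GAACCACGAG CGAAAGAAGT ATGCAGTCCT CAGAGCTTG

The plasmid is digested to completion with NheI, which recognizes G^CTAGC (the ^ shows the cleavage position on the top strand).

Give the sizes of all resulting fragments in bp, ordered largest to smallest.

130, 92, 17 bp

NheI sites (GCTAGC) start at positions 42, 59, 189.
NheI cuts after the first base of each site, so after positions 42, 59, 189.
Circular molecule, 3 cuts → 3 fragments:
  43–59 → 17 bp
  60–189 → 130 bp
  190–239 then 1–42 → 50 + 42 = 92 bp
Sorted largest to smallest: 130, 92, 17 bp.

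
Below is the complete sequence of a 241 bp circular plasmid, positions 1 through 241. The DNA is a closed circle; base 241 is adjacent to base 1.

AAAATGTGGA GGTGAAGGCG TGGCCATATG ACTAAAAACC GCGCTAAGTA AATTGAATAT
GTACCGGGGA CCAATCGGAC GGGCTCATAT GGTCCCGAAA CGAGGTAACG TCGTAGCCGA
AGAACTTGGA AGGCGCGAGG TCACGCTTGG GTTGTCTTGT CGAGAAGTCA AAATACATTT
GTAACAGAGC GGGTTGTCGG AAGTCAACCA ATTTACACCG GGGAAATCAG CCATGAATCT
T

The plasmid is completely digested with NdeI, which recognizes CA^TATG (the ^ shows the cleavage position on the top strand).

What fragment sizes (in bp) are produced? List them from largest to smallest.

NdeI sites (CATATG) start at positions 25, 86.
NdeI cuts after base 2 of each site, so after positions 26, 87.
Circular molecule, 2 cuts → 2 fragments:
  27–87 → 61 bp
  88–241 then 1–26 → 154 + 26 = 180 bp
Sorted largest to smallest: 180, 61 bp.

180, 61 bp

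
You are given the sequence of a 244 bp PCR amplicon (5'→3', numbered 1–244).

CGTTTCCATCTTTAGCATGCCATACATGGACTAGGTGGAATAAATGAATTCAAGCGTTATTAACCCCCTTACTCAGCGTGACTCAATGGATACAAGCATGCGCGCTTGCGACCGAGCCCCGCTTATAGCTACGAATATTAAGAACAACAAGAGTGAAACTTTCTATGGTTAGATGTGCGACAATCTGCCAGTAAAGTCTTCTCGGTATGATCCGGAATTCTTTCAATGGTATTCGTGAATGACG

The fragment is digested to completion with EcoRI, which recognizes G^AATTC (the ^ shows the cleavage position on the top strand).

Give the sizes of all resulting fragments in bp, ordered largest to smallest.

169, 46, 29 bp

EcoRI sites (GAATTC) start at positions 46, 215.
EcoRI cuts after the first base of each site, so after positions 46, 215.
Linear molecule, 2 cuts → 3 fragments:
  1–46 → 46 bp
  47–215 → 169 bp
  216–244 → 29 bp
Sorted largest to smallest: 169, 46, 29 bp.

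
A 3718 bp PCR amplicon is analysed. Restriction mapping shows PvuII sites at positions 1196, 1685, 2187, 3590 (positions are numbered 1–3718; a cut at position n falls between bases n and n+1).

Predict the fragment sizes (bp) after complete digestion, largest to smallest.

1403, 1196, 502, 489, 128 bp

Linear molecule, 4 cuts → 5 fragments:
  1196 − 0 = 1196 bp
  1685 − 1196 = 489 bp
  2187 − 1685 = 502 bp
  3590 − 2187 = 1403 bp
  3718 − 3590 = 128 bp
Sorted largest to smallest: 1403, 1196, 502, 489, 128 bp.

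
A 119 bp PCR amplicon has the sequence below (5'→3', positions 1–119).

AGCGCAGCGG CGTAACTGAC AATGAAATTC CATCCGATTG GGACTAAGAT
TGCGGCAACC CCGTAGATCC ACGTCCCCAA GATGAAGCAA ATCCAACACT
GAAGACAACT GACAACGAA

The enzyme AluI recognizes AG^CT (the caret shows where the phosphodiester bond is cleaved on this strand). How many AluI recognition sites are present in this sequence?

No occurrence of AGCT is present in the sequence.
AluI does not cut: 0 sites.

0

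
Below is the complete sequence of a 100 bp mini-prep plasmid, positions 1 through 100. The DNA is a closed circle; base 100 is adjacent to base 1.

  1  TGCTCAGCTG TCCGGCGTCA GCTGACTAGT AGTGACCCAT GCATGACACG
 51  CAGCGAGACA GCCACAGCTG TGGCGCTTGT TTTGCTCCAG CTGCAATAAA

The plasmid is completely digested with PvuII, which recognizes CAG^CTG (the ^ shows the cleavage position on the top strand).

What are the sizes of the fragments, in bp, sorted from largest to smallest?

46, 23, 17, 14 bp

PvuII sites (CAGCTG) start at positions 5, 19, 65, 88.
PvuII cuts after base 3 of each site, so after positions 7, 21, 67, 90.
Circular molecule, 4 cuts → 4 fragments:
  8–21 → 14 bp
  22–67 → 46 bp
  68–90 → 23 bp
  91–100 then 1–7 → 10 + 7 = 17 bp
Sorted largest to smallest: 46, 23, 17, 14 bp.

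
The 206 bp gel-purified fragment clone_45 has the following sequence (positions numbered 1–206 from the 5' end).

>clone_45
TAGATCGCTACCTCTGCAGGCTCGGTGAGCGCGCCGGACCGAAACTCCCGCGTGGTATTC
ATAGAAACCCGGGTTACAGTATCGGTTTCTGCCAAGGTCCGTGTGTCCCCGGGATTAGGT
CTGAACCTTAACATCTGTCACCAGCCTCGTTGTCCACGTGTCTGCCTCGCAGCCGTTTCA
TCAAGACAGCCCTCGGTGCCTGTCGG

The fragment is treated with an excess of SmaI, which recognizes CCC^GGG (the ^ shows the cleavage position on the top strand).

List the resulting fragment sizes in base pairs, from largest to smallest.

SmaI sites (CCCGGG) start at positions 68, 108.
SmaI cuts after base 3 of each site, so after positions 70, 110.
Linear molecule, 2 cuts → 3 fragments:
  1–70 → 70 bp
  71–110 → 40 bp
  111–206 → 96 bp
Sorted largest to smallest: 96, 70, 40 bp.

96, 70, 40 bp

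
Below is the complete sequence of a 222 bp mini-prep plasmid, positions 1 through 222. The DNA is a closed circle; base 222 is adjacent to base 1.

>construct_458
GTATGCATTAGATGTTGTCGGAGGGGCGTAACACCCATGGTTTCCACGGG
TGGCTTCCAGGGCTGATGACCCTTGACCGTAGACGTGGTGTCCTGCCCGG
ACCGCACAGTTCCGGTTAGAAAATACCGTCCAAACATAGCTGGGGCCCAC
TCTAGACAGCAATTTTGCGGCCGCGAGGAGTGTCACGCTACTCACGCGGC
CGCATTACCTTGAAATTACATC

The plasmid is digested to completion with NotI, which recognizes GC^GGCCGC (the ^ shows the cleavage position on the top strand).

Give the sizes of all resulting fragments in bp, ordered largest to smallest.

193, 29 bp

NotI sites (GCGGCCGC) start at positions 167, 196.
NotI cuts after base 2 of each site, so after positions 168, 197.
Circular molecule, 2 cuts → 2 fragments:
  169–197 → 29 bp
  198–222 then 1–168 → 25 + 168 = 193 bp
Sorted largest to smallest: 193, 29 bp.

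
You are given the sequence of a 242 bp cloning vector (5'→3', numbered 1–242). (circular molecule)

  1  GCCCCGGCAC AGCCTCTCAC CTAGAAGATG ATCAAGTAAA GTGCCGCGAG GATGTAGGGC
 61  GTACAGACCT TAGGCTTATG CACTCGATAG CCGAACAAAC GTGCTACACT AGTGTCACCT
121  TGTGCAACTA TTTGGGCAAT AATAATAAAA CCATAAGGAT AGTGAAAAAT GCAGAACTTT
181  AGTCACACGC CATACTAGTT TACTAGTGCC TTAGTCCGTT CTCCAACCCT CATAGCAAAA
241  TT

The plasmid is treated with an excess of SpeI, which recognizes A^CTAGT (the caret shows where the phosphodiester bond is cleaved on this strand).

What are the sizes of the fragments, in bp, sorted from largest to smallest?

148, 86, 8 bp

SpeI sites (ACTAGT) start at positions 108, 194, 202.
SpeI cuts after the first base of each site, so after positions 108, 194, 202.
Circular molecule, 3 cuts → 3 fragments:
  109–194 → 86 bp
  195–202 → 8 bp
  203–242 then 1–108 → 40 + 108 = 148 bp
Sorted largest to smallest: 148, 86, 8 bp.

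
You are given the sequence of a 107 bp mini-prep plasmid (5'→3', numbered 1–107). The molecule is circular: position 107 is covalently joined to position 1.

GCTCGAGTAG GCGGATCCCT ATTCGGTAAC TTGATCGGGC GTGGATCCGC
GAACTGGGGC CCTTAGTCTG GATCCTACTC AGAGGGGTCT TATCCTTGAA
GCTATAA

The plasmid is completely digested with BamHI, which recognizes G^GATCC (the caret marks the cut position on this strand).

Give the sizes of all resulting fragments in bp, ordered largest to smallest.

BamHI sites (GGATCC) start at positions 13, 43, 70.
BamHI cuts after the first base of each site, so after positions 13, 43, 70.
Circular molecule, 3 cuts → 3 fragments:
  14–43 → 30 bp
  44–70 → 27 bp
  71–107 then 1–13 → 37 + 13 = 50 bp
Sorted largest to smallest: 50, 30, 27 bp.

50, 30, 27 bp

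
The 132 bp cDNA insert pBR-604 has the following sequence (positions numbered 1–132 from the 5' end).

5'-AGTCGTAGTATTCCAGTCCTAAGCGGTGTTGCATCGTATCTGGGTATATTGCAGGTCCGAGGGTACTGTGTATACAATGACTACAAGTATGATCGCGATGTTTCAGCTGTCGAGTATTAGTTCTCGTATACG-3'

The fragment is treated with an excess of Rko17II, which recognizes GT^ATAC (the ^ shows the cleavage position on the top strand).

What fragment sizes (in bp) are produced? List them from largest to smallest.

71, 56, 5 bp

Rko17II sites (GTATAC) start at positions 70, 126.
Rko17II cuts after base 2 of each site, so after positions 71, 127.
Linear molecule, 2 cuts → 3 fragments:
  1–71 → 71 bp
  72–127 → 56 bp
  128–132 → 5 bp
Sorted largest to smallest: 71, 56, 5 bp.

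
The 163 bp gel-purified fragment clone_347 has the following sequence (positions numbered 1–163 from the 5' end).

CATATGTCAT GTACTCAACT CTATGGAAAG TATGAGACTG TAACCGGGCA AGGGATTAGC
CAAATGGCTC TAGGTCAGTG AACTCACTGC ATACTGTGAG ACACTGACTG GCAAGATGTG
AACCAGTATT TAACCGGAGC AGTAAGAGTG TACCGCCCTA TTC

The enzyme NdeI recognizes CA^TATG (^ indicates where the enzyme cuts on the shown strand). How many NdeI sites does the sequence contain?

1

CATATG occurs starting at position 1.
NdeI cuts at 1 site.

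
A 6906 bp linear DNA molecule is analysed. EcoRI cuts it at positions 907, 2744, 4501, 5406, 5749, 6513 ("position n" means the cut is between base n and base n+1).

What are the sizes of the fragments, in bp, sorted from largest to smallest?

Linear molecule, 6 cuts → 7 fragments:
  907 − 0 = 907 bp
  2744 − 907 = 1837 bp
  4501 − 2744 = 1757 bp
  5406 − 4501 = 905 bp
  5749 − 5406 = 343 bp
  6513 − 5749 = 764 bp
  6906 − 6513 = 393 bp
Sorted largest to smallest: 1837, 1757, 907, 905, 764, 393, 343 bp.

1837, 1757, 907, 905, 764, 393, 343 bp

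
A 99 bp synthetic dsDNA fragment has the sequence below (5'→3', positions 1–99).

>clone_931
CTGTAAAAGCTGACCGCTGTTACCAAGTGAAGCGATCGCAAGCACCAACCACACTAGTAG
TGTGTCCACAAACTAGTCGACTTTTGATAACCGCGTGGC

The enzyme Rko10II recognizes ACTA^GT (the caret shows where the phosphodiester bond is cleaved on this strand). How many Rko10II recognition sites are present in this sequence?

2

ACTAGT occurs starting at positions 53, 72.
Rko10II cuts at 2 sites.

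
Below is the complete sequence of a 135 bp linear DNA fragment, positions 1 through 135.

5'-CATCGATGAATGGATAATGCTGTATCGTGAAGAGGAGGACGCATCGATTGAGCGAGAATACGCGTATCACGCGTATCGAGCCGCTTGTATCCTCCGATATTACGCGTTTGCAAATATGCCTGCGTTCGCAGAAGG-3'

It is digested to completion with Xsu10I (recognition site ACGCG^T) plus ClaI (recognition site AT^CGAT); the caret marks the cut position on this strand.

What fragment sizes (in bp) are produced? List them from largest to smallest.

41, 33, 29, 20, 9, 3 bp

Xsu10I sites (ACGCGT) start at positions 60, 69, 102.
Xsu10I cuts after base 5 of each site (before the last base), so after positions 64, 73, 106.
ClaI sites (ATCGAT) start at positions 2, 43.
ClaI cuts after base 2 of each site, so after positions 3, 44.
Combined cut positions: 3, 44, 64, 73, 106.
Linear molecule, 5 cuts → 6 fragments:
  1–3 → 3 bp
  4–44 → 41 bp
  45–64 → 20 bp
  65–73 → 9 bp
  74–106 → 33 bp
  107–135 → 29 bp
Sorted largest to smallest: 41, 33, 29, 20, 9, 3 bp.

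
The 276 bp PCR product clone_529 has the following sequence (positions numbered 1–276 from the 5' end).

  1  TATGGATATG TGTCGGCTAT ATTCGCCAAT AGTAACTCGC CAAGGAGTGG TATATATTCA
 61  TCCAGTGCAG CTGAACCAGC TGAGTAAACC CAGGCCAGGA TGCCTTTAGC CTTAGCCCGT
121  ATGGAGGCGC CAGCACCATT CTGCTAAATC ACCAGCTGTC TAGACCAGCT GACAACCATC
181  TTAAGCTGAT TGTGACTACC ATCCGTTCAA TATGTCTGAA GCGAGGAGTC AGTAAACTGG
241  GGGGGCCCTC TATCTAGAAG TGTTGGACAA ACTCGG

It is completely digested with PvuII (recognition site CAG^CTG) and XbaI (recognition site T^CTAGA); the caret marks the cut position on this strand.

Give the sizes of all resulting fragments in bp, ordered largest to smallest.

PvuII sites (CAGCTG) start at positions 68, 77, 153, 166.
PvuII cuts after base 3 of each site, so after positions 70, 79, 155, 168.
XbaI sites (TCTAGA) start at positions 159, 253.
XbaI cuts after the first base of each site, so after positions 159, 253.
Combined cut positions: 70, 79, 155, 159, 168, 253.
Linear molecule, 6 cuts → 7 fragments:
  1–70 → 70 bp
  71–79 → 9 bp
  80–155 → 76 bp
  156–159 → 4 bp
  160–168 → 9 bp
  169–253 → 85 bp
  254–276 → 23 bp
Sorted largest to smallest: 85, 76, 70, 23, 9, 9, 4 bp.

85, 76, 70, 23, 9, 9, 4 bp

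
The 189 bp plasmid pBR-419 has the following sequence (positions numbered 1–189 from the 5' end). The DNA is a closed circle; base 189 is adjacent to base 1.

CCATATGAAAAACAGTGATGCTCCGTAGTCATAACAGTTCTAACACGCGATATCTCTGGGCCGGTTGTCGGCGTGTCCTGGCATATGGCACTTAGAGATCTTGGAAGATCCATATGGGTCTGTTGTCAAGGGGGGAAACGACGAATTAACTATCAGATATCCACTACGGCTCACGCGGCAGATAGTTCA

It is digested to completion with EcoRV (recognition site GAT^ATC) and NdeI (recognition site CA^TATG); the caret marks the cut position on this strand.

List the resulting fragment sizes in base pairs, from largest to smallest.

48, 46, 34, 32, 29 bp

EcoRV sites (GATATC) start at positions 49, 156.
EcoRV cuts after base 3 of each site, so after positions 51, 158.
NdeI sites (CATATG) start at positions 2, 82, 111.
NdeI cuts after base 2 of each site, so after positions 3, 83, 112.
Combined cut positions: 3, 51, 83, 112, 158.
Circular molecule, 5 cuts → 5 fragments:
  4–51 → 48 bp
  52–83 → 32 bp
  84–112 → 29 bp
  113–158 → 46 bp
  159–189 then 1–3 → 31 + 3 = 34 bp
Sorted largest to smallest: 48, 46, 34, 32, 29 bp.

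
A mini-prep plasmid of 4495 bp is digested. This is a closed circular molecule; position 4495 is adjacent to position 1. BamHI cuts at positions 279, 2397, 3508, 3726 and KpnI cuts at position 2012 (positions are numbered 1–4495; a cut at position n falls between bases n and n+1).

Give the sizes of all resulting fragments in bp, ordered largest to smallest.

1733, 1111, 1048, 385, 218 bp

Combined cut positions (sorted): 279, 2012, 2397, 3508, 3726.
Circular molecule, 5 cuts → 5 fragments:
  2012 − 279 = 1733 bp
  2397 − 2012 = 385 bp
  3508 − 2397 = 1111 bp
  3726 − 3508 = 218 bp
  wrap: 4495 − 3726 + 279 = 1048 bp
Sorted largest to smallest: 1733, 1111, 1048, 385, 218 bp.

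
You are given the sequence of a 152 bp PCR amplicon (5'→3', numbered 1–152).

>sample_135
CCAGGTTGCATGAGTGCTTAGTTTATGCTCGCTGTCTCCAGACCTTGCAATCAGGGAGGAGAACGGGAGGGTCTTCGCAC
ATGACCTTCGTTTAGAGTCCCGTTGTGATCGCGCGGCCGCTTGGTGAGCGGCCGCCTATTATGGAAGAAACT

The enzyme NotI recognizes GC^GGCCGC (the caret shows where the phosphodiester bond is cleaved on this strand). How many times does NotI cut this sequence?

GCGGCCGC occurs starting at positions 113, 128.
NotI cuts at 2 sites.

2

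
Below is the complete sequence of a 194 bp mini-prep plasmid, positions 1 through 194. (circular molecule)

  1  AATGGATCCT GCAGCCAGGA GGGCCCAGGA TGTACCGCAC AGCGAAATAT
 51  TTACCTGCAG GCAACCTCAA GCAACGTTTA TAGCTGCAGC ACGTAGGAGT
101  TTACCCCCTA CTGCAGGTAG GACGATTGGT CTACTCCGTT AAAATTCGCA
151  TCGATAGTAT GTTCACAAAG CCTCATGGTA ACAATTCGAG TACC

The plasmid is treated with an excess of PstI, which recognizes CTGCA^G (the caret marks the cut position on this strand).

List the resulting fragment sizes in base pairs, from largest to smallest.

92, 46, 29, 27 bp

PstI sites (CTGCAG) start at positions 9, 55, 84, 111.
PstI cuts after base 5 of each site (before the last base), so after positions 13, 59, 88, 115.
Circular molecule, 4 cuts → 4 fragments:
  14–59 → 46 bp
  60–88 → 29 bp
  89–115 → 27 bp
  116–194 then 1–13 → 79 + 13 = 92 bp
Sorted largest to smallest: 92, 46, 29, 27 bp.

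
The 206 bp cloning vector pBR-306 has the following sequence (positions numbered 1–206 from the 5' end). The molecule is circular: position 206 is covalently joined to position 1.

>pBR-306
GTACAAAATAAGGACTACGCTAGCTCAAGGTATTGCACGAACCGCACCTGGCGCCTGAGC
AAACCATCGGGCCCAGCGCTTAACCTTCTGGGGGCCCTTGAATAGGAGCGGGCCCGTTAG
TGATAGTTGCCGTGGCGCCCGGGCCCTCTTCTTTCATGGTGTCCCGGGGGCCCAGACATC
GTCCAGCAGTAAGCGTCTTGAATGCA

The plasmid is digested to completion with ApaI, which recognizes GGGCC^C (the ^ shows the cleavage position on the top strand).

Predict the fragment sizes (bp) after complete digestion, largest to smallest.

107, 31, 27, 23, 18 bp

ApaI sites (GGGCCC) start at positions 69, 92, 110, 141, 168.
ApaI cuts after base 5 of each site (before the last base), so after positions 73, 96, 114, 145, 172.
Circular molecule, 5 cuts → 5 fragments:
  74–96 → 23 bp
  97–114 → 18 bp
  115–145 → 31 bp
  146–172 → 27 bp
  173–206 then 1–73 → 34 + 73 = 107 bp
Sorted largest to smallest: 107, 31, 27, 23, 18 bp.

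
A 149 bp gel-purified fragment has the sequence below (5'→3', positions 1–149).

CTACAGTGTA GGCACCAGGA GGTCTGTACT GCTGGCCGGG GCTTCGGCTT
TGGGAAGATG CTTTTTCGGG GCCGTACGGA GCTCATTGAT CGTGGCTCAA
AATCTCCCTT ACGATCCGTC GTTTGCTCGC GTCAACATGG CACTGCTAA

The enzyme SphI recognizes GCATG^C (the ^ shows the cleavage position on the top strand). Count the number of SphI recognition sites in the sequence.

No occurrence of GCATGC is present in the sequence.
SphI does not cut: 0 sites.

0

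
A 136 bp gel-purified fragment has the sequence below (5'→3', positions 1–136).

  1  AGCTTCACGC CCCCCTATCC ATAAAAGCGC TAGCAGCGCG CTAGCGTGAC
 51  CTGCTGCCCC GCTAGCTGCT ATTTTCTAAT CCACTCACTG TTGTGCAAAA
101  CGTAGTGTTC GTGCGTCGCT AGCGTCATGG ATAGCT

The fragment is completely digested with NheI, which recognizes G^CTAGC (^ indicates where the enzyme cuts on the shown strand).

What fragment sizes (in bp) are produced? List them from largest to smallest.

57, 29, 21, 18, 11 bp

NheI sites (GCTAGC) start at positions 29, 40, 61, 118.
NheI cuts after the first base of each site, so after positions 29, 40, 61, 118.
Linear molecule, 4 cuts → 5 fragments:
  1–29 → 29 bp
  30–40 → 11 bp
  41–61 → 21 bp
  62–118 → 57 bp
  119–136 → 18 bp
Sorted largest to smallest: 57, 29, 21, 18, 11 bp.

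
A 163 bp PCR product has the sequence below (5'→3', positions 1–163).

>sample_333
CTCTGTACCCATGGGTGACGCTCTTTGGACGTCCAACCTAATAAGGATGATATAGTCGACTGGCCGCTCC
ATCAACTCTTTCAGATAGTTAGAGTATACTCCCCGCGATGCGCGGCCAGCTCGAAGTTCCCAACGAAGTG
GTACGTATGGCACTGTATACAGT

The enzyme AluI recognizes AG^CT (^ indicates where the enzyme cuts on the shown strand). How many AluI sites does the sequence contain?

AGCT occurs starting at position 118.
AluI cuts at 1 site.

1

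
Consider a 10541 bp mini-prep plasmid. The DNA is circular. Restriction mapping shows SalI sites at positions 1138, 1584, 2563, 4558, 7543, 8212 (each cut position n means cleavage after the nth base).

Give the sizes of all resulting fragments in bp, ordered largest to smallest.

3467, 2985, 1995, 979, 669, 446 bp

Circular molecule, 6 cuts → 6 fragments:
  1584 − 1138 = 446 bp
  2563 − 1584 = 979 bp
  4558 − 2563 = 1995 bp
  7543 − 4558 = 2985 bp
  8212 − 7543 = 669 bp
  wrap: 10541 − 8212 + 1138 = 3467 bp
Sorted largest to smallest: 3467, 2985, 1995, 979, 669, 446 bp.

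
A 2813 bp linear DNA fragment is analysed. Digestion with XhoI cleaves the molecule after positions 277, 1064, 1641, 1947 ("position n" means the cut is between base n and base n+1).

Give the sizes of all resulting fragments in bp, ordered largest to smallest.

Linear molecule, 4 cuts → 5 fragments:
  277 − 0 = 277 bp
  1064 − 277 = 787 bp
  1641 − 1064 = 577 bp
  1947 − 1641 = 306 bp
  2813 − 1947 = 866 bp
Sorted largest to smallest: 866, 787, 577, 306, 277 bp.

866, 787, 577, 306, 277 bp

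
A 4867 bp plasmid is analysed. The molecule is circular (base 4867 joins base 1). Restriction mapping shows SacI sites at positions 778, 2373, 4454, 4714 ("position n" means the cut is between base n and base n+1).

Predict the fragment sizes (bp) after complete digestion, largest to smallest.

2081, 1595, 931, 260 bp

Circular molecule, 4 cuts → 4 fragments:
  2373 − 778 = 1595 bp
  4454 − 2373 = 2081 bp
  4714 − 4454 = 260 bp
  wrap: 4867 − 4714 + 778 = 931 bp
Sorted largest to smallest: 2081, 1595, 931, 260 bp.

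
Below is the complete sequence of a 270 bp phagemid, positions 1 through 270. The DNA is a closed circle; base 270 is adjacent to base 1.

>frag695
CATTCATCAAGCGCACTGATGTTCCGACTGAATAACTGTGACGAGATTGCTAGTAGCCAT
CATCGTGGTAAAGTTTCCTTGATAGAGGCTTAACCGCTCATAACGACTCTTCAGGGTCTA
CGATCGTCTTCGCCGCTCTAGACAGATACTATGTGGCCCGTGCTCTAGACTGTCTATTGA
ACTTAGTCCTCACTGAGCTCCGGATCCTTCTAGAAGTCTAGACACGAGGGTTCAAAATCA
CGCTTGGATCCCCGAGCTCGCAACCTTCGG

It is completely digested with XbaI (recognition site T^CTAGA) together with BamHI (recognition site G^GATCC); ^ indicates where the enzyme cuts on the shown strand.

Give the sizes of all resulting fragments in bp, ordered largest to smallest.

161, 38, 29, 27, 8, 7 bp

XbaI sites (TCTAGA) start at positions 137, 164, 209, 217.
XbaI cuts after the first base of each site, so after positions 137, 164, 209, 217.
BamHI sites (GGATCC) start at positions 202, 246.
BamHI cuts after the first base of each site, so after positions 202, 246.
Combined cut positions: 137, 164, 202, 209, 217, 246.
Circular molecule, 6 cuts → 6 fragments:
  138–164 → 27 bp
  165–202 → 38 bp
  203–209 → 7 bp
  210–217 → 8 bp
  218–246 → 29 bp
  247–270 then 1–137 → 24 + 137 = 161 bp
Sorted largest to smallest: 161, 38, 29, 27, 8, 7 bp.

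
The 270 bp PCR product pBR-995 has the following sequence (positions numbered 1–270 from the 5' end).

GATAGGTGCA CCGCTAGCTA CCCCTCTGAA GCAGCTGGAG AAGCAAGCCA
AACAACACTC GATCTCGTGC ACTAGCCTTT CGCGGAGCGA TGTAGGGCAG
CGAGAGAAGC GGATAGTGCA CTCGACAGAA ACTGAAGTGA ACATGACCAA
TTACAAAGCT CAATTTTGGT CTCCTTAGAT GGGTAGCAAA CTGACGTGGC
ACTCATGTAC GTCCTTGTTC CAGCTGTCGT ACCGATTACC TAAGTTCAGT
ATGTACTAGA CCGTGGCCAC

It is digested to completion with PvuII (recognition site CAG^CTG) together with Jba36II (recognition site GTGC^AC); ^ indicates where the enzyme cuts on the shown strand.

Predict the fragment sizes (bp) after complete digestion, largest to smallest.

PvuII sites (CAGCTG) start at positions 32, 221.
PvuII cuts after base 3 of each site, so after positions 34, 223.
Jba36II sites (GTGCAC) start at positions 6, 67, 116.
Jba36II cuts after base 4 of each site, so after positions 9, 70, 119.
Combined cut positions: 9, 34, 70, 119, 223.
Linear molecule, 5 cuts → 6 fragments:
  1–9 → 9 bp
  10–34 → 25 bp
  35–70 → 36 bp
  71–119 → 49 bp
  120–223 → 104 bp
  224–270 → 47 bp
Sorted largest to smallest: 104, 49, 47, 36, 25, 9 bp.

104, 49, 47, 36, 25, 9 bp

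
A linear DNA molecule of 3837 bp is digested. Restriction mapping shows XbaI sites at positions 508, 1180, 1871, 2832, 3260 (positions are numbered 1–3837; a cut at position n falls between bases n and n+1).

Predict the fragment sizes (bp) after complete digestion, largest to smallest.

Linear molecule, 5 cuts → 6 fragments:
  508 − 0 = 508 bp
  1180 − 508 = 672 bp
  1871 − 1180 = 691 bp
  2832 − 1871 = 961 bp
  3260 − 2832 = 428 bp
  3837 − 3260 = 577 bp
Sorted largest to smallest: 961, 691, 672, 577, 508, 428 bp.

961, 691, 672, 577, 508, 428 bp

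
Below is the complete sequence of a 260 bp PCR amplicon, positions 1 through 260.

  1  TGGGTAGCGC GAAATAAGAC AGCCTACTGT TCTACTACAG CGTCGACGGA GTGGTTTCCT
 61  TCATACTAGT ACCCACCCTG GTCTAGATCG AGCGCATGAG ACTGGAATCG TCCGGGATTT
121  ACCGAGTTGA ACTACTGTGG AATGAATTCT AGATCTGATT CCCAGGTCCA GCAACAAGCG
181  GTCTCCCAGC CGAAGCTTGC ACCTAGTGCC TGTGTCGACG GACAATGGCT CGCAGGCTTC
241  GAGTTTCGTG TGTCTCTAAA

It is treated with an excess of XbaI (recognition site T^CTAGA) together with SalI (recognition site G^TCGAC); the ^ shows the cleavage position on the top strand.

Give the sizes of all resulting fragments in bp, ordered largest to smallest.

66, 66, 46, 42, 40 bp

XbaI sites (TCTAGA) start at positions 82, 148.
XbaI cuts after the first base of each site, so after positions 82, 148.
SalI sites (GTCGAC) start at positions 42, 214.
SalI cuts after the first base of each site, so after positions 42, 214.
Combined cut positions: 42, 82, 148, 214.
Linear molecule, 4 cuts → 5 fragments:
  1–42 → 42 bp
  43–82 → 40 bp
  83–148 → 66 bp
  149–214 → 66 bp
  215–260 → 46 bp
Sorted largest to smallest: 66, 66, 46, 42, 40 bp.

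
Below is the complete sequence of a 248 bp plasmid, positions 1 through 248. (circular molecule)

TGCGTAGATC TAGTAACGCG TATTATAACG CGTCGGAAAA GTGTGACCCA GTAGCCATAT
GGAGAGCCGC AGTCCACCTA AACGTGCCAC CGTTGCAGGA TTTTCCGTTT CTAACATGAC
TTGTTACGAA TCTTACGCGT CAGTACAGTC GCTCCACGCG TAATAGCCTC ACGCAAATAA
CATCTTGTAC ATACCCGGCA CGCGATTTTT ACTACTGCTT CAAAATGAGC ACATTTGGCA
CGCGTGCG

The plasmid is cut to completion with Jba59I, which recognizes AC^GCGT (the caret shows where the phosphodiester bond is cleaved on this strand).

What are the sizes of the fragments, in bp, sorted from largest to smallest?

Jba59I sites (ACGCGT) start at positions 16, 28, 135, 156, 240.
Jba59I cuts after base 2 of each site, so after positions 17, 29, 136, 157, 241.
Circular molecule, 5 cuts → 5 fragments:
  18–29 → 12 bp
  30–136 → 107 bp
  137–157 → 21 bp
  158–241 → 84 bp
  242–248 then 1–17 → 7 + 17 = 24 bp
Sorted largest to smallest: 107, 84, 24, 21, 12 bp.

107, 84, 24, 21, 12 bp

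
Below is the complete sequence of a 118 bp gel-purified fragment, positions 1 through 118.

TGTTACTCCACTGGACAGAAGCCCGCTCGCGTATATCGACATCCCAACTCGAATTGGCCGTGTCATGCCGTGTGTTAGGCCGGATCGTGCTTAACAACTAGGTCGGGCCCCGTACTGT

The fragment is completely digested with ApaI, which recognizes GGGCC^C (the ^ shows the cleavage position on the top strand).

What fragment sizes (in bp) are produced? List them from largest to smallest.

The ApaI site (GGGCCC) starts at position 105.
ApaI cuts after base 5 of each site (before the last base), so after position 109.
Linear molecule, 1 cut → 2 fragments:
  1–109 → 109 bp
  110–118 → 9 bp
Sorted largest to smallest: 109, 9 bp.

109, 9 bp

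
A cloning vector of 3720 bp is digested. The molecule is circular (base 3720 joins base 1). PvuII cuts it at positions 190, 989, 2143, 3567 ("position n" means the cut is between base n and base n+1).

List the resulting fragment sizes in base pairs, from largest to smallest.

1424, 1154, 799, 343 bp

Circular molecule, 4 cuts → 4 fragments:
  989 − 190 = 799 bp
  2143 − 989 = 1154 bp
  3567 − 2143 = 1424 bp
  wrap: 3720 − 3567 + 190 = 343 bp
Sorted largest to smallest: 1424, 1154, 799, 343 bp.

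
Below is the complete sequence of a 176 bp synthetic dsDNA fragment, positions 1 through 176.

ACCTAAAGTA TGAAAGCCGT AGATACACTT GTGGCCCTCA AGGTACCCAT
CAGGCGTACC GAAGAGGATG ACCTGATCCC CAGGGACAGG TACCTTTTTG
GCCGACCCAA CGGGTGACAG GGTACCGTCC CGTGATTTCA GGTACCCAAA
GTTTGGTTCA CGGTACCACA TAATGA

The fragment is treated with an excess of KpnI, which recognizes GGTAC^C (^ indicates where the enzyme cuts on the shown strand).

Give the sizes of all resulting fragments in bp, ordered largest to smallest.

KpnI sites (GGTACC) start at positions 42, 89, 121, 141, 162.
KpnI cuts after base 5 of each site (before the last base), so after positions 46, 93, 125, 145, 166.
Linear molecule, 5 cuts → 6 fragments:
  1–46 → 46 bp
  47–93 → 47 bp
  94–125 → 32 bp
  126–145 → 20 bp
  146–166 → 21 bp
  167–176 → 10 bp
Sorted largest to smallest: 47, 46, 32, 21, 20, 10 bp.

47, 46, 32, 21, 20, 10 bp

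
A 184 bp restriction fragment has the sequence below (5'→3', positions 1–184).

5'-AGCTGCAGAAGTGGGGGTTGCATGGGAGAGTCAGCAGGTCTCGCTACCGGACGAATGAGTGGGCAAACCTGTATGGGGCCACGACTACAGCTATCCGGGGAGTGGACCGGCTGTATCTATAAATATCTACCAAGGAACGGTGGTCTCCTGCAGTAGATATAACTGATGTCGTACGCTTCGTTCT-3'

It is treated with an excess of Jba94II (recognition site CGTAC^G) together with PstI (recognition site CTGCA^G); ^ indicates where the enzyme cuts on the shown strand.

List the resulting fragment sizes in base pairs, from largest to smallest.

The Jba94II site (CGTACG) starts at position 170.
Jba94II cuts after base 5 of each site (before the last base), so after position 174.
PstI sites (CTGCAG) start at positions 3, 148.
PstI cuts after base 5 of each site (before the last base), so after positions 7, 152.
Combined cut positions: 7, 152, 174.
Linear molecule, 3 cuts → 4 fragments:
  1–7 → 7 bp
  8–152 → 145 bp
  153–174 → 22 bp
  175–184 → 10 bp
Sorted largest to smallest: 145, 22, 10, 7 bp.

145, 22, 10, 7 bp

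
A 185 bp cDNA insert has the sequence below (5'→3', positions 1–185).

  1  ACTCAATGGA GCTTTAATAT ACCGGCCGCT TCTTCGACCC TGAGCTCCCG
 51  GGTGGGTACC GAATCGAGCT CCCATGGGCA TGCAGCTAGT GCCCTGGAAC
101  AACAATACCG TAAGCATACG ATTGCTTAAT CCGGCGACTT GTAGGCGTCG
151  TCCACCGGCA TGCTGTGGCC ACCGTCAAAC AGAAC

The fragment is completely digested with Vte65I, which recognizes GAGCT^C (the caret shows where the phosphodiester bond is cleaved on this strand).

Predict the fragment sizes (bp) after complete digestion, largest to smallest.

Vte65I sites (GAGCTC) start at positions 42, 66.
Vte65I cuts after base 5 of each site (before the last base), so after positions 46, 70.
Linear molecule, 2 cuts → 3 fragments:
  1–46 → 46 bp
  47–70 → 24 bp
  71–185 → 115 bp
Sorted largest to smallest: 115, 46, 24 bp.

115, 46, 24 bp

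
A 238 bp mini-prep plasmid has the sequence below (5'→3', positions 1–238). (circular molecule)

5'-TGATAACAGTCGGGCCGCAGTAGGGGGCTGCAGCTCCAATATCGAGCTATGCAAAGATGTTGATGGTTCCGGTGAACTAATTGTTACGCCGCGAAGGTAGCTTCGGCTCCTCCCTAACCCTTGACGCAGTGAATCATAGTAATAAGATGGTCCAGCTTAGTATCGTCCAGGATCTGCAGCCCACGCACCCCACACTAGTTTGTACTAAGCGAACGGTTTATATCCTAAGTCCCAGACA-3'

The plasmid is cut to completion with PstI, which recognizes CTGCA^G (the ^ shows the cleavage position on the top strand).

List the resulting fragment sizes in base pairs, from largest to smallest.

PstI sites (CTGCAG) start at positions 28, 174.
PstI cuts after base 5 of each site (before the last base), so after positions 32, 178.
Circular molecule, 2 cuts → 2 fragments:
  33–178 → 146 bp
  179–238 then 1–32 → 60 + 32 = 92 bp
Sorted largest to smallest: 146, 92 bp.

146, 92 bp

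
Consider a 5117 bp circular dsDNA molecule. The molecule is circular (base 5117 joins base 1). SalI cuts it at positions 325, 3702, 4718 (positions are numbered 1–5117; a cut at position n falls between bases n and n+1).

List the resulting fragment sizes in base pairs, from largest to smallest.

3377, 1016, 724 bp

Circular molecule, 3 cuts → 3 fragments:
  3702 − 325 = 3377 bp
  4718 − 3702 = 1016 bp
  wrap: 5117 − 4718 + 325 = 724 bp
Sorted largest to smallest: 3377, 1016, 724 bp.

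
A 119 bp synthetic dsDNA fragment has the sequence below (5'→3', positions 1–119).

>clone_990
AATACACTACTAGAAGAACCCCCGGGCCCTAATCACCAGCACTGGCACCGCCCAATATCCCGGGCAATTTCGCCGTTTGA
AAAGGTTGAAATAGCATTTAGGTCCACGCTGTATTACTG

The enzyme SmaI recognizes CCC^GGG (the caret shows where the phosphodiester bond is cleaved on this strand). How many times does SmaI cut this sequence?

CCCGGG occurs starting at positions 21, 59.
SmaI cuts at 2 sites.

2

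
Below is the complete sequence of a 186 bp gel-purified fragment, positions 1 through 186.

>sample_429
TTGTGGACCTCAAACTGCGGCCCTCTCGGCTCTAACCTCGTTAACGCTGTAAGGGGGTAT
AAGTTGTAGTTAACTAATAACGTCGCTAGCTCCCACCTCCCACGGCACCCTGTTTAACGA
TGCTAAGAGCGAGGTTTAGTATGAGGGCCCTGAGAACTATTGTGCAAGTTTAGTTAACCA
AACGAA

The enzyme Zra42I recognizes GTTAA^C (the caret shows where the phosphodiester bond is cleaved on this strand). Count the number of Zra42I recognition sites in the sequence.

3

GTTAAC occurs starting at positions 40, 69, 173.
Zra42I cuts at 3 sites.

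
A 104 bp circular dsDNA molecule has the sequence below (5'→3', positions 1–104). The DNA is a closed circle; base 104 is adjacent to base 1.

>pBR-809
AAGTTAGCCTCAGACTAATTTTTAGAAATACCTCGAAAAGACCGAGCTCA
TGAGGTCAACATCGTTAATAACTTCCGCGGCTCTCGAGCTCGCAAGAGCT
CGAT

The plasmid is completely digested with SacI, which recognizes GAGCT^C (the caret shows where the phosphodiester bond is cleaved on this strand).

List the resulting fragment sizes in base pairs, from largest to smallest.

52, 42, 10 bp

SacI sites (GAGCTC) start at positions 44, 86, 96.
SacI cuts after base 5 of each site (before the last base), so after positions 48, 90, 100.
Circular molecule, 3 cuts → 3 fragments:
  49–90 → 42 bp
  91–100 → 10 bp
  101–104 then 1–48 → 4 + 48 = 52 bp
Sorted largest to smallest: 52, 42, 10 bp.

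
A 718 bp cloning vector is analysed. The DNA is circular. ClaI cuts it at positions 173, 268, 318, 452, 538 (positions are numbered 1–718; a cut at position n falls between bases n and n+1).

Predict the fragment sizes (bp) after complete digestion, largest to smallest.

353, 134, 95, 86, 50 bp

Circular molecule, 5 cuts → 5 fragments:
  268 − 173 = 95 bp
  318 − 268 = 50 bp
  452 − 318 = 134 bp
  538 − 452 = 86 bp
  wrap: 718 − 538 + 173 = 353 bp
Sorted largest to smallest: 353, 134, 95, 86, 50 bp.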